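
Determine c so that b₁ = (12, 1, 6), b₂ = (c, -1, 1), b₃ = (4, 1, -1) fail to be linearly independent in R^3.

c = -4

Place the vectors as rows of a 3×3 matrix; dependence ⇔ determinant zero.
Expanding, det = 7*c + 28.
This vanishes exactly when c = -4.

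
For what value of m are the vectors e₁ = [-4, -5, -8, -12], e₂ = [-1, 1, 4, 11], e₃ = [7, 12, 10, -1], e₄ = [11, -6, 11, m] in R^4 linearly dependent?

The set is linearly dependent precisely when det[e₁; e₂; e₃; e₄] = 0.
Expanding, det = 114*m - 5586.
Setting this to zero gives m = 49.

m = 49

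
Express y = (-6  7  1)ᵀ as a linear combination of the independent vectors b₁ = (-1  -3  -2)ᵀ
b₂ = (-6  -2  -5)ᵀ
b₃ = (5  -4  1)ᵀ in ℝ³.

Write y = α₁b₁ + … + α₃b₃ and equate components.
Back-substitution yields (α₁, α₂, α₃) = (3, -2, -3).

y = 3b₁ - 2b₂ - 3b₃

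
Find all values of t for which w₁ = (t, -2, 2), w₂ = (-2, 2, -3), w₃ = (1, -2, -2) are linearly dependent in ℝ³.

t = 9/5

The vectors are dependent exactly when the determinant of the matrix with rows w₁, w₂, w₃ vanishes.
The determinant works out to 18 - 10*t.
This vanishes exactly when t = 9/5.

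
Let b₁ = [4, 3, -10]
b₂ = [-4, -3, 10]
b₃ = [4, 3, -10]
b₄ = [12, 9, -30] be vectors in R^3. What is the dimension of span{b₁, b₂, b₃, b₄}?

Put the 3×4 matrix [b₁|b₂|b₃|b₄] into echelon form.
The echelon form has 1 nonzero row, so the rank is 1.
(With 4 elements in a 3-dimensional space the rank is at most 3.)

1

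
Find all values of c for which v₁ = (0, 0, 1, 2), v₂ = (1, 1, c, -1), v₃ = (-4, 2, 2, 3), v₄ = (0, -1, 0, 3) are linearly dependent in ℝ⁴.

c = 13/8

The vectors are dependent exactly when the determinant of the matrix with rows v₁, v₂, v₃, v₄ vanishes.
Cofactor expansion gives det = 13 - 8*c.
Solving 13 - 8*c = 0 yields c = 13/8.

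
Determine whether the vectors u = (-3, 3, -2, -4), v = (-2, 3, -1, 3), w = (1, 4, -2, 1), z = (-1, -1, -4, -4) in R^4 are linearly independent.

linearly independent

Form the 4×4 matrix with these as columns; its determinant is 342.
A nonzero determinant means the columns are linearly independent.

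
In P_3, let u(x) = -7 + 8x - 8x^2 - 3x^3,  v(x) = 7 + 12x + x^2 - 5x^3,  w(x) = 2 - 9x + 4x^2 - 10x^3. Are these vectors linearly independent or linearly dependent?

Write each element as a coordinate vector in ℝ⁴ using {1, x, …, x^3}.
Row-reduce the matrix whose columns are u, v, w.
The reduction yields 3 nonzero rows, so the rank is 3.
Since rank = 3 (the number of vectors), the set is linearly independent.

linearly independent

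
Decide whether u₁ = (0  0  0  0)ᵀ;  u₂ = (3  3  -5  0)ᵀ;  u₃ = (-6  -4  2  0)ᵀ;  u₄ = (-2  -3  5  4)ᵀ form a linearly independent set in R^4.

One of the vectors is the zero vector, so the set is linearly dependent.

linearly dependent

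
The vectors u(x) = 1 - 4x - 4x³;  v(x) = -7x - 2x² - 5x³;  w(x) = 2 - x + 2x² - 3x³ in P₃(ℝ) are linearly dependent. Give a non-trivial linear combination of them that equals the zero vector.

2u - v - w = 0

Take coordinates with respect to {1, x, …, x³}.
Set up α₁u + … + α₃w = 0 and solve the homogeneous system.
A generator of the null space is (2, -1, -1).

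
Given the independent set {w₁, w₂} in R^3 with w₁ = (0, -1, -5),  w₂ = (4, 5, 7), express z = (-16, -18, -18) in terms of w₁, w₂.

z = -2w₁ - 4w₂

Since w₁, w₂ are independent, the coefficients expressing z are uniquely determined by a linear system.
Row-reducing the augmented matrix gives the unique coefficients (α₁, α₂) = (-2, -4).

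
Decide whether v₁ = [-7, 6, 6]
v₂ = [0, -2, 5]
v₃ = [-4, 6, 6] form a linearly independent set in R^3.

Form the 3×3 matrix with these as columns; its determinant is 126.
A nonzero determinant means the columns are linearly independent.

linearly independent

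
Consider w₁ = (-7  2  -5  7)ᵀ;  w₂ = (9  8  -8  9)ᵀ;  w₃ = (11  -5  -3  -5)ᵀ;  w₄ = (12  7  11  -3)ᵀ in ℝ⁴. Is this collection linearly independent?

The matrix [w₁|w₂|w₃|w₄] has determinant 2619.
A nonzero determinant means the columns are linearly independent.

linearly independent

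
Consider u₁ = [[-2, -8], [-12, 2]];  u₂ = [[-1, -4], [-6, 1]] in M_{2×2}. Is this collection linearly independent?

Take coordinates with respect to the standard basis {E₁₁, E₁₂, E₂₁, E₂₂}.
One vector is a scalar multiple of another, so the set is dependent.

linearly dependent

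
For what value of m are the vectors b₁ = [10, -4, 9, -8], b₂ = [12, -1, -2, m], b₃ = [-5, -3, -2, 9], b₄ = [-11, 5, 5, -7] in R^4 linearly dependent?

Dependence holds iff the 4×4 matrix [b₁ b₂ b₃ b₄] is singular.
Expanding, det = -760*m - 1900.
Setting this to zero gives m = -5/2.

m = -5/2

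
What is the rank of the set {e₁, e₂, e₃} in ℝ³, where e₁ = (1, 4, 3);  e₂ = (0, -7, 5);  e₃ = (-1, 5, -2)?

3

Put the 3×3 matrix [e₁|e₂|e₃] into echelon form.
The echelon form has 3 nonzero rows, so the rank is 3.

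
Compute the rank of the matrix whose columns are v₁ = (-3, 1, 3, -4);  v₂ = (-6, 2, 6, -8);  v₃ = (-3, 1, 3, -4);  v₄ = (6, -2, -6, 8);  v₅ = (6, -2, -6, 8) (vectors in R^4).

rank 1

Row-reduce the 5×4 matrix with these as rows.
The echelon form has 1 nonzero row, so the rank is 1.
(With 5 elements in a 4-dimensional space the rank is at most 4.)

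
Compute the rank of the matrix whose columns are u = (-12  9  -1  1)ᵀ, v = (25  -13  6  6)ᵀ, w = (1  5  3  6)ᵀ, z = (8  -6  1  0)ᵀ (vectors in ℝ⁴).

Put the 4×4 matrix [u|v|w|z] into echelon form.
Exactly 3 pivots survive; hence the rank is 3.

3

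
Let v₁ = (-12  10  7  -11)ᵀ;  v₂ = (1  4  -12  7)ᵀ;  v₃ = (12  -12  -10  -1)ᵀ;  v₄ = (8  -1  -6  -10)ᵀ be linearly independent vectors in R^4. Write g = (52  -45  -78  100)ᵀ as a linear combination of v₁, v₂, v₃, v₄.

Solve the system with v₁, v₂, v₃, v₄ as columns and g as the right-hand side.
Back-substitution yields (α₁, …, α₄) = (-4, 4, 2, -3).

g = -4v₁ + 4v₂ + 2v₃ - 3v₄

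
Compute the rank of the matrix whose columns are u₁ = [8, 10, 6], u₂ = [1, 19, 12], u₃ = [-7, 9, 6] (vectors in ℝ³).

rank 2

Put the 3×3 matrix [u₁|u₂|u₃] into echelon form.
Exactly 2 pivots survive; hence the rank is 2.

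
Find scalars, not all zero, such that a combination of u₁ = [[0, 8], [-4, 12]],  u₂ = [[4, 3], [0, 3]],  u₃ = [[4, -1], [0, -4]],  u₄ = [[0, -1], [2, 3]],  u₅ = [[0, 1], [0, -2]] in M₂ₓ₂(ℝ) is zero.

Pass to coordinate vectors relative to the basis {E₁₁, E₁₂, E₂₁, E₂₂}.
Solve the homogeneous system with u₁, u₂, u₃, u₄, u₅ as columns by row-reducing the coefficient matrix.
A generator of the null space is (1, -2, 2, 2, 2).

u₁ - 2u₂ + 2u₃ + 2u₄ + 2u₅ = 0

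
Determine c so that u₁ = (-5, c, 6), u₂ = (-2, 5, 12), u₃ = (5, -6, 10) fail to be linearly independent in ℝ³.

Place the vectors as rows of a 3×3 matrix; dependence ⇔ determinant zero.
The determinant works out to 80*c - 688.
Setting this to zero gives c = 43/5.

c = 43/5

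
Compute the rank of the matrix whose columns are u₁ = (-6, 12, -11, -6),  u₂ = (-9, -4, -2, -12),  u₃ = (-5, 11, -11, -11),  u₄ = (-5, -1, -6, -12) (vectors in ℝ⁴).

rank 4

Row-reduce the 4×4 matrix with these as rows.
The echelon form has 4 nonzero rows, so the rank is 4.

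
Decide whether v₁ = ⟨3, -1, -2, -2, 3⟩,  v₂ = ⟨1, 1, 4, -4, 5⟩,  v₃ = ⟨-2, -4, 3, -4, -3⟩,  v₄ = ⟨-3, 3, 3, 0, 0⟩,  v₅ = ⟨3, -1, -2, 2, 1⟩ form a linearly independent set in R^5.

linearly dependent

Form the 5×5 matrix with these as columns; its determinant is 0.
A zero determinant means the columns are linearly dependent.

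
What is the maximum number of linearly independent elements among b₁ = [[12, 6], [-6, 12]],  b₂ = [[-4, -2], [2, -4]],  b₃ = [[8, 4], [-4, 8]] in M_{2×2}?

1

Use coordinates relative to {E₁₁, E₁₂, E₂₁, E₂₂}.
Put the 4×3 matrix [b₁|b₂|b₃] into echelon form.
Reduction leaves 1 leading entry, giving rank 1.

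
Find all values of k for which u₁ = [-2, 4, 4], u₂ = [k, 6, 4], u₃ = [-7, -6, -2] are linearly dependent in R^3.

The vectors are dependent exactly when the determinant of the matrix with rows u₁, u₂, u₃ vanishes.
Cofactor expansion gives det = 32 - 16*k.
Solving 32 - 16*k = 0 yields k = 2.

k = 2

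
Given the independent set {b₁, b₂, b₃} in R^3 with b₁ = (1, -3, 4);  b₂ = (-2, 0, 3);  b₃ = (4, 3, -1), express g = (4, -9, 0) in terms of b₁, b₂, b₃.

Set up the augmented matrix [b₁ | b₂ | b₃ | g] and row-reduce.
Row-reducing the augmented matrix gives the unique coefficients (c₁, c₂, c₃) = (2, -3, -1).

g = 2b₁ - 3b₂ - b₃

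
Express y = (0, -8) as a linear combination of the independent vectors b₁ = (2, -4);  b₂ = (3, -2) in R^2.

Solve the system with b₁, b₂ as columns and y as the right-hand side.
Back-substitution yields (α₁, α₂) = (3, -2).

y = 3b₁ - 2b₂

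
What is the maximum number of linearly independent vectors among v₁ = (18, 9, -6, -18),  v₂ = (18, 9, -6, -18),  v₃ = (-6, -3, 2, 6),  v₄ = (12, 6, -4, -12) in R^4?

1

Apply Gaussian elimination to the matrix whose rows are v₁, v₂, v₃, v₄.
Reduction leaves 1 leading entry, giving rank 1.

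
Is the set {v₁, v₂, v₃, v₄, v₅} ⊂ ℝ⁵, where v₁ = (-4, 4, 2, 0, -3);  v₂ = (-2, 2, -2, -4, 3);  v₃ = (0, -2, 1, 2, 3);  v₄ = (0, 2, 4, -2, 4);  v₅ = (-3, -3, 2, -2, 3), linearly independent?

Row-reduce the matrix whose columns are v₁, v₂, v₃, v₄, v₅.
The reduction yields 5 nonzero rows, so the rank is 5.
Since rank = 5 (the number of vectors), the set is linearly independent.

linearly independent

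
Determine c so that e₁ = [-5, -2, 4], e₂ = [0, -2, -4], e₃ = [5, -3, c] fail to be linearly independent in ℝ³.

Place the vectors as rows of a 3×3 matrix; dependence ⇔ determinant zero.
Cofactor expansion gives det = 10*c + 140.
Setting this to zero gives c = -14.

c = -14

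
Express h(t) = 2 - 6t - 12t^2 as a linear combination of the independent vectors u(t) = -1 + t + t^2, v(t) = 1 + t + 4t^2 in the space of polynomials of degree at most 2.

Identify each element with its coordinate vector in ℝ³ via {1, t, t^2}.
Write h = c₁u + c₂v and equate components.
Back-substitution yields (c₁, c₂) = (-4, -2).

h = -4u - 2v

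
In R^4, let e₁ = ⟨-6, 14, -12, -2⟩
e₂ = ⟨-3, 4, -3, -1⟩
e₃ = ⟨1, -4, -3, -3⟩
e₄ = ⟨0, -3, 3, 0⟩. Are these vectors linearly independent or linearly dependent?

Row-reduce the matrix whose columns are e₁, e₂, e₃, e₄.
The reduction yields 3 nonzero rows, so the rank is 3.
Since rank 3 < 4, the set is linearly dependent.
Indeed e₁ - 2e₂ + 2e₄ = 0.

linearly dependent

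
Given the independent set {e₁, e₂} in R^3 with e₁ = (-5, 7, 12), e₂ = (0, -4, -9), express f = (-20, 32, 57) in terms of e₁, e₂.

Write f = a₁e₁ + a₂e₂ and equate components.
Back-substitution yields (a₁, a₂) = (4, -1).

f = 4e₁ - e₂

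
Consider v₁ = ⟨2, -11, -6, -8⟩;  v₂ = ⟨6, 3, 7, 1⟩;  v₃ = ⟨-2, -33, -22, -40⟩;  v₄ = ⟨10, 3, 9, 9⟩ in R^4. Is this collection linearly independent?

linearly dependent

Form the 4×4 matrix with these as columns; its determinant is 0.
A zero determinant means the columns are linearly dependent.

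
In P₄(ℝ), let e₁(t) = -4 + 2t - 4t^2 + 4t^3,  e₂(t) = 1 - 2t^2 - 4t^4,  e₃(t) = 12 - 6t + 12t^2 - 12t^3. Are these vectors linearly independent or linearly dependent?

linearly dependent

Take coordinates with respect to the standard basis {1, t, …, t^4}.
One vector is a scalar multiple of another, so the set is dependent.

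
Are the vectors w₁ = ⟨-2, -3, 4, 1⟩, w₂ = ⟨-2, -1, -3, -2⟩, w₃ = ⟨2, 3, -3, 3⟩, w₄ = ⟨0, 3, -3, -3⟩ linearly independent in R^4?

linearly independent

The matrix [w₁|w₂|w₃|w₄] has determinant 114.
A nonzero determinant means the columns are linearly independent.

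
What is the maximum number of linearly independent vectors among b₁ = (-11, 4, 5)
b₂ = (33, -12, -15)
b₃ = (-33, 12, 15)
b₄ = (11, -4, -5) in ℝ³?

Form the matrix with b₁, b₂, b₃, b₄ as columns and reduce.
Exactly 1 pivot survives; hence the rank is 1.
(With 4 elements in a 3-dimensional space the rank is at most 3.)

1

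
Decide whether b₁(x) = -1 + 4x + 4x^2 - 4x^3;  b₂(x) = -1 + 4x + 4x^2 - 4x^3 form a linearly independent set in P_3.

Take coordinates with respect to the standard basis {1, x, …, x^3}.
Two of the vectors are equal, giving an immediate dependence.

linearly dependent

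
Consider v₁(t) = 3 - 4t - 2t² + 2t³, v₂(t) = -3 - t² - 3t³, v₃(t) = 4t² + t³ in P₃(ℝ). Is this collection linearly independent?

linearly independent

Take coordinates with respect to the standard basis {1, t, …, t³}.
Place the vectors as rows of a 3×4 matrix and reduce to echelon form.
The reduction yields 3 nonzero rows, so the rank is 3.
Since rank = 3 (the number of vectors), the set is linearly independent.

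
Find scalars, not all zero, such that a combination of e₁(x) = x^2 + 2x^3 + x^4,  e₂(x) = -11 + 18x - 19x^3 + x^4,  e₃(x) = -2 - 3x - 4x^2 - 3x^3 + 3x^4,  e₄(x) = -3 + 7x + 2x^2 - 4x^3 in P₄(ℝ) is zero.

Write each element as a vector in ℝ⁵ using {1, x, …, x^4}.
Row-reduce the matrix with e₁, e₂, e₃, e₄ as columns; the null space gives the coefficients.
A generator of the null space is (2, 1, -1, -3).

2e₁ + e₂ - e₃ - 3e₄ = 0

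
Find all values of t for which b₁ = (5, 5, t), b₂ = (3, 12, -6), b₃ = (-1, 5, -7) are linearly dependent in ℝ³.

t = 5

The set is linearly dependent precisely when det[b₁; b₂; b₃] = 0.
The determinant works out to 27*t - 135.
This vanishes exactly when t = 5.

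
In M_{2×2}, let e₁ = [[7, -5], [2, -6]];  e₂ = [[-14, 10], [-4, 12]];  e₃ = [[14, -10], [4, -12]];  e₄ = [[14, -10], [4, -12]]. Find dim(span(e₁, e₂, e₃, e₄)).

1

Use coordinates relative to {E₁₁, E₁₂, E₂₁, E₂₂}.
Form the matrix with e₁, e₂, e₃, e₄ as columns and reduce.
The echelon form has 1 nonzero row, so the rank is 1.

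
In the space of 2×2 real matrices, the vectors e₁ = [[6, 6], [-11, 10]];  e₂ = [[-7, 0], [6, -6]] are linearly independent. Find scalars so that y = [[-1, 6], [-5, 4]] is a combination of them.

Identify each element with its coordinate vector in ℝ⁴ via {E₁₁, E₁₂, E₂₁, E₂₂}.
Write y = α₁e₁ + α₂e₂ and equate components.
Back-substitution yields (α₁, α₂) = (1, 1).

y = e₁ + e₂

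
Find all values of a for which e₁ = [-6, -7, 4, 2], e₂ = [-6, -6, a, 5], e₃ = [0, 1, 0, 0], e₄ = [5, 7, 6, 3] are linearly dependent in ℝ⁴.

a = 10

The vectors are dependent exactly when the determinant of the matrix with rows e₁, e₂, e₃, e₄ vanishes.
The determinant works out to 28*a - 280.
This vanishes exactly when a = 10.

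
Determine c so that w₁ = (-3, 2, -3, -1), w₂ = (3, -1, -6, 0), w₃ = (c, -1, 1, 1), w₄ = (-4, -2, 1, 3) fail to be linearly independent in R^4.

c = -1/4

Place the vectors as rows of a 4×4 matrix; dependence ⇔ determinant zero.
Cofactor expansion gives det = -32*c - 8.
Solving -32*c - 8 = 0 yields c = -1/4.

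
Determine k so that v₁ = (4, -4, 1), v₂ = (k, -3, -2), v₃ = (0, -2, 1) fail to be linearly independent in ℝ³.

The set is linearly dependent precisely when det[v₁; v₂; v₃] = 0.
Expanding, det = 2*k - 28.
Setting this to zero gives k = 14.

k = 14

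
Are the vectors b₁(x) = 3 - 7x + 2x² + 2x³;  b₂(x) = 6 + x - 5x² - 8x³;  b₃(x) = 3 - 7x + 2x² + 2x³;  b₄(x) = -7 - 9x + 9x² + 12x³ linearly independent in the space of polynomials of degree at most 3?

Write each element as a coordinate vector in ℝ⁴ using {1, x, …, x³}.
Two of the vectors are equal, giving an immediate dependence.

linearly dependent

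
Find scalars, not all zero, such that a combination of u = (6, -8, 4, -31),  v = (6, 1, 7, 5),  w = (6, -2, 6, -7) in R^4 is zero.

Row-reduce the matrix with u, v, w as columns; the null space gives the coefficients.
The free variable yields coefficients (1, 2, -3) (any nonzero multiple also works).

u + 2v - 3w = 0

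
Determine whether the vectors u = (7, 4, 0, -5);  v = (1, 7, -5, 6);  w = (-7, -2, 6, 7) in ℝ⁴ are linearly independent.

Row-reduce the matrix whose columns are u, v, w.
The reduction yields 3 nonzero rows, so the rank is 3.
Since rank = 3 (the number of vectors), the set is linearly independent.

linearly independent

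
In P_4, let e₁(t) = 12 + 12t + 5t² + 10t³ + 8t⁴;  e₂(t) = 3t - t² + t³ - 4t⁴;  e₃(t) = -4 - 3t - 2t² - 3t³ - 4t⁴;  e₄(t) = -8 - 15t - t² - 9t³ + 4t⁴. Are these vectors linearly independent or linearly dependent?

linearly dependent

Write each element as a coordinate vector in ℝ⁵ using {1, t, …, t⁴}.
Row-reduce the matrix whose columns are e₁, e₂, e₃, e₄.
The reduction yields 2 nonzero rows, so the rank is 2.
Since rank 2 < 4, the set is linearly dependent.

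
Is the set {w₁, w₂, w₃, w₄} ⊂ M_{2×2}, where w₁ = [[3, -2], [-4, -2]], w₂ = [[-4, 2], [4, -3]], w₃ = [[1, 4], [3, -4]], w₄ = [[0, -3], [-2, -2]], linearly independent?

Write each element as a coordinate vector in ℝ⁴ using {E₁₁, E₁₂, E₂₁, E₂₂}.
Place the vectors as rows of a 4×4 matrix and reduce to echelon form.
The reduction yields 4 nonzero rows, so the rank is 4.
Since rank = 4 (the number of vectors), the set is linearly independent.

linearly independent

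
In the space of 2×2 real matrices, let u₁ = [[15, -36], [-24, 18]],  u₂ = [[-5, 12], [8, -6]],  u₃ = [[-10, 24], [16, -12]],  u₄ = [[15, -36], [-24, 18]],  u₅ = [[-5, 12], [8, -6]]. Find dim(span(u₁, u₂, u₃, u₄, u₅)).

1

Use coordinates relative to {E₁₁, E₁₂, E₂₁, E₂₂}.
Row-reduce the 5×4 matrix with these as rows.
The echelon form has 1 nonzero row, so the rank is 1.
(With 5 elements in a 4-dimensional space the rank is at most 4.)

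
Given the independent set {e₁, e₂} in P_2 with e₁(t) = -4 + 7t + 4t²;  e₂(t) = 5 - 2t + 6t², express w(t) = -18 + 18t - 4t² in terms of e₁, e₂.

w = 2e₁ - 2e₂

Work in coordinates with respect to the standard basis {1, t, t²}.
Write w = α₁e₁ + α₂e₂ and equate components.
Row-reducing the augmented matrix gives the unique coefficients (α₁, α₂) = (2, -2).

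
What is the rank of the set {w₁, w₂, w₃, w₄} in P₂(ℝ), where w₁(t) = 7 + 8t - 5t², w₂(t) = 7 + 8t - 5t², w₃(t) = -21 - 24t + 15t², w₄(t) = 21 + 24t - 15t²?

Pass to coordinate vectors with respect to the basis {1, t, t²}.
Put the 3×4 matrix [w₁|w₂|w₃|w₄] into echelon form.
The echelon form has 1 nonzero row, so the rank is 1.
(With 4 elements in a 3-dimensional space the rank is at most 3.)

rank 1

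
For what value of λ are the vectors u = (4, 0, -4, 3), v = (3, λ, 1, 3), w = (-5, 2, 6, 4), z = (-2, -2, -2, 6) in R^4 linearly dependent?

λ = 23/7

The set is linearly dependent precisely when det[u; v; w; z] = 0.
Expanding, det = 154*λ - 506.
Setting this to zero gives λ = 23/7.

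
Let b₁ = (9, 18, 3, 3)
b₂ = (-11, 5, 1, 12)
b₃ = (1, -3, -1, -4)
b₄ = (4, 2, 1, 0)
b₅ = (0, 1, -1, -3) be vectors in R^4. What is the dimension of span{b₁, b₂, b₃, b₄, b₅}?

3

Row-reduce the 5×4 matrix with these as rows.
Exactly 3 pivots survive; hence the rank is 3.
(With 5 elements in a 4-dimensional space the rank is at most 4.)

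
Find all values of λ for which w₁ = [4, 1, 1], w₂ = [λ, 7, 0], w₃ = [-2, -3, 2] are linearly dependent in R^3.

Dependence holds iff the 3×3 matrix [w₁ w₂ w₃] is singular.
Expanding, det = 70 - 5*λ.
This vanishes exactly when λ = 14.

λ = 14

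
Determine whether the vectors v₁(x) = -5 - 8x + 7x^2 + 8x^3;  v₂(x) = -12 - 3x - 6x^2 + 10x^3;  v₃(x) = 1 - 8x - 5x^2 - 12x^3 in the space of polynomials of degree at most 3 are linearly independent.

linearly independent

Take coordinates with respect to the standard basis {1, x, …, x^3}.
Row-reduce the matrix whose columns are v₁, v₂, v₃.
The reduction yields 3 nonzero rows, so the rank is 3.
Since rank = 3 (the number of vectors), the set is linearly independent.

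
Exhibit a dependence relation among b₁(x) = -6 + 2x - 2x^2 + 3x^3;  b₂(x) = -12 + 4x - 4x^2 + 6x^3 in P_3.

2b₁ - b₂ = 0

Take coordinates with respect to {1, x, …, x^3}.
Set up α₁b₁ + α₂b₂ = 0 and solve the homogeneous system.
One solution (up to scaling) is (2, -1).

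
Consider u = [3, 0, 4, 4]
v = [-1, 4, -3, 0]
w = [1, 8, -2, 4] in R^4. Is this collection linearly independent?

linearly dependent

Place the vectors as rows of a 3×4 matrix and reduce to echelon form.
The reduction yields 2 nonzero rows, so the rank is 2.
Since rank 2 < 3, the set is linearly dependent.
Indeed u + 2v - w = 0.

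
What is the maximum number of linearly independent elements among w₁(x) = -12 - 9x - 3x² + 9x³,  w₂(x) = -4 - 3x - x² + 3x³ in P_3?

Represent each element by its coordinate vector in ℝ⁴.
Row-reduce the 2×4 matrix with these as rows.
Exactly 1 pivot survives; hence the rank is 1.

1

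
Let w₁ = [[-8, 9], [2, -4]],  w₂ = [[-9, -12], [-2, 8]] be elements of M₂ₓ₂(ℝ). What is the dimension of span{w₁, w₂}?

Pass to coordinate vectors with respect to the basis {E₁₁, E₁₂, E₂₁, E₂₂}.
Form the matrix with w₁, w₂ as columns and reduce.
There are 2 pivot columns, so rank = 2.

2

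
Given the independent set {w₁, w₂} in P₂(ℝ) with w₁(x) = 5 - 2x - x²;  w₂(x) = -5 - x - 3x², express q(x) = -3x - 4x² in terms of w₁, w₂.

q = w₁ + w₂

Take coordinate vectors relative to {1, x, x²}.
Since w₁, w₂ are independent, the coefficients expressing q are uniquely determined by a linear system.
Back-substitution yields (a₁, a₂) = (1, 1).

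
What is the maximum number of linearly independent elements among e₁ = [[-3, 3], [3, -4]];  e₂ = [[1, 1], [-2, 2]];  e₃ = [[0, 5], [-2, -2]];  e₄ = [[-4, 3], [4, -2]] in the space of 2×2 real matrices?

3

Pass to coordinate vectors with respect to the basis {E₁₁, E₁₂, E₂₁, E₂₂}.
Form the matrix with e₁, e₂, e₃, e₄ as columns and reduce.
Reduction leaves 3 leading entries, giving rank 3.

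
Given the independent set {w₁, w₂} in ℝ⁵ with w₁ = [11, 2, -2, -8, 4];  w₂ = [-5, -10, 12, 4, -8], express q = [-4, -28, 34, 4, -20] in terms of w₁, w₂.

Set up the augmented matrix [w₁ | w₂ | q] and row-reduce.
Row-reducing the augmented matrix gives the unique coefficients (c₁, c₂) = (1, 3).

q = w₁ + 3w₂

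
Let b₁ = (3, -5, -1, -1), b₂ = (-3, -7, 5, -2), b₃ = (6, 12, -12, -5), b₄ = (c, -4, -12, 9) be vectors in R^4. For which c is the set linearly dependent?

The vectors are dependent exactly when the determinant of the matrix with rows b₁, b₂, b₃, b₄ vanishes.
Cofactor expansion gives det = 5040 - 280*c.
Solving 5040 - 280*c = 0 yields c = 18.

c = 18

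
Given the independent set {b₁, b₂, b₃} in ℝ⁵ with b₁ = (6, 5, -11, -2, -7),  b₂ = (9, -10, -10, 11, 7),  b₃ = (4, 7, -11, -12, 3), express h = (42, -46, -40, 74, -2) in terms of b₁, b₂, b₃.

h = 3b₁ + 4b₂ - 3b₃

Solve the system with b₁, b₂, b₃ as columns and h as the right-hand side.
Row-reducing the augmented matrix gives the unique coefficients (c₁, c₂, c₃) = (3, 4, -3).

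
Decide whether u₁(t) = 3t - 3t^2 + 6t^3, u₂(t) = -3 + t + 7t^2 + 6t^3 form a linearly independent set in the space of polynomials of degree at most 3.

linearly independent

Take coordinates with respect to the standard basis {1, t, …, t^3}.
Row-reduce the matrix whose columns are u₁, u₂.
The reduction yields 2 nonzero rows, so the rank is 2.
Since rank = 2 (the number of vectors), the set is linearly independent.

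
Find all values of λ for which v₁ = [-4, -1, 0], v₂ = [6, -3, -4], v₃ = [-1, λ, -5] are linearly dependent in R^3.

λ = -47/8

Place the vectors as rows of a 3×3 matrix; dependence ⇔ determinant zero.
The determinant works out to -16*λ - 94.
Setting this to zero gives λ = -47/8.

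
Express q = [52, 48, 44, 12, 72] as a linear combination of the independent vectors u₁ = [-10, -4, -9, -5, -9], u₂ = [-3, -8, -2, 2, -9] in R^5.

q = -4u₁ - 4u₂

Solve the system with u₁, u₂ as columns and q as the right-hand side.
The system has the unique solution (a₁, a₂) = (-4, -4).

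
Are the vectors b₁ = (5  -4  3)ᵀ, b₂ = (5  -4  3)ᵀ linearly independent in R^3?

Two of the vectors are equal, giving an immediate dependence.

linearly dependent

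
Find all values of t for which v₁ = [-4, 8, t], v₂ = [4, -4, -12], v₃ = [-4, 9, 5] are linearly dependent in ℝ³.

t = 32/5

The set is linearly dependent precisely when det[v₁; v₂; v₃] = 0.
Expanding, det = 20*t - 128.
This vanishes exactly when t = 32/5.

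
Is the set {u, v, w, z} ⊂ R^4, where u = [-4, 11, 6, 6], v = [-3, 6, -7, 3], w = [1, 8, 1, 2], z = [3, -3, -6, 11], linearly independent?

Form the 4×4 matrix with these as columns; its determinant is -6599.
A nonzero determinant means the columns are linearly independent.

linearly independent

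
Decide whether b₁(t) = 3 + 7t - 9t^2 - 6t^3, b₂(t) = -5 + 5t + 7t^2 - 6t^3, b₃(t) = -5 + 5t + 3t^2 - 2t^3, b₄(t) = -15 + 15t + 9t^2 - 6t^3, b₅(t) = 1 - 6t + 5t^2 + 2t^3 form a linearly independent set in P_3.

Take coordinates with respect to the standard basis {1, t, …, t^3}.
There are 5 vectors in a 4-dimensional space, so they cannot be linearly independent.

linearly dependent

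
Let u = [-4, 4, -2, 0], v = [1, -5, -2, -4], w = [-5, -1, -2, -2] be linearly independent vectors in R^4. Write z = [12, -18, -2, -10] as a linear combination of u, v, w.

z = -u + 3v - w

Write z = α₁u + … + α₃w and equate components.
Row-reducing the augmented matrix gives the unique coefficients (α₁, α₂, α₃) = (-1, 3, -1).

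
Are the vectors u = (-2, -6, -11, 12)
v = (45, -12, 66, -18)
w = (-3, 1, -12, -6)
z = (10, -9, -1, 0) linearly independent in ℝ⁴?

linearly dependent

The matrix [u|v|w|z] has determinant 0.
A zero determinant means the columns are linearly dependent.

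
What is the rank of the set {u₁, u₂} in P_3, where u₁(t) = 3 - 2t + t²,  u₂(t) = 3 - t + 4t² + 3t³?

Pass to coordinate vectors with respect to the basis {1, t, …, t³}.
Row-reduce the 2×4 matrix with these as rows.
Exactly 2 pivots survive; hence the rank is 2.

2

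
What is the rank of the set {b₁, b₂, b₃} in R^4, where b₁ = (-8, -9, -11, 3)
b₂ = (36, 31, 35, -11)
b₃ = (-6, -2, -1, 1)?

Put the 4×3 matrix [b₁|b₂|b₃] into echelon form.
Exactly 2 pivots survive; hence the rank is 2.

2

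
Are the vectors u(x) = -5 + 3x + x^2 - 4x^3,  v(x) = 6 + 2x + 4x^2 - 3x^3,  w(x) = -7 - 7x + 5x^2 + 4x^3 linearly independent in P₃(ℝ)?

Take coordinates with respect to the standard basis {1, x, …, x^3}.
Place the vectors as rows of a 3×4 matrix and reduce to echelon form.
The reduction yields 3 nonzero rows, so the rank is 3.
Since rank = 3 (the number of vectors), the set is linearly independent.

linearly independent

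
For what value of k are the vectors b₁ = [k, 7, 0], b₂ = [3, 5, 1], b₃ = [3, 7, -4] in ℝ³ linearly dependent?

k = 35/9

The vectors are dependent exactly when the determinant of the matrix with rows b₁, b₂, b₃ vanishes.
The determinant works out to 105 - 27*k.
This vanishes exactly when k = 35/9.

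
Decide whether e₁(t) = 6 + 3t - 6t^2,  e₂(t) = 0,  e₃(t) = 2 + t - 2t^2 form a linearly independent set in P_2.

Write each element as a coordinate vector in ℝ³ using {1, t, t^2}.
One of the vectors is the zero vector, so the set is linearly dependent.

linearly dependent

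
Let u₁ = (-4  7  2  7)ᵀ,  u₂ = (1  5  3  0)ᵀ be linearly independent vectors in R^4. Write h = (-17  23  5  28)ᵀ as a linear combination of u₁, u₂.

Write h = c₁u₁ + c₂u₂ and equate components.
Back-substitution yields (c₁, c₂) = (4, -1).

h = 4u₁ - u₂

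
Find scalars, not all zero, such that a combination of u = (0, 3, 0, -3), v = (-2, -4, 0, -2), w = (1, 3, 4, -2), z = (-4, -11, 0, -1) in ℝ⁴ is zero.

u - 2v + z = 0

Set up α₁u + … + α₄z = 0 and solve the homogeneous system.
The free variable yields coefficients (1, -2, 0, 1) (any nonzero multiple also works).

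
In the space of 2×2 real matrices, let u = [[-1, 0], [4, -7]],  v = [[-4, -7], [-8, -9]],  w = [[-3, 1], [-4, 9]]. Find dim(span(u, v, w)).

3

Use coordinates relative to {E₁₁, E₁₂, E₂₁, E₂₂}.
Apply Gaussian elimination to the matrix whose rows are u, v, w.
The echelon form has 3 nonzero rows, so the rank is 3.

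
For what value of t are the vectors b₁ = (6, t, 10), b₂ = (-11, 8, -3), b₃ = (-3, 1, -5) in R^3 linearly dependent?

t = -2

Place the vectors as rows of a 3×3 matrix; dependence ⇔ determinant zero.
Expanding, det = -46*t - 92.
Solving -46*t - 92 = 0 yields t = -2.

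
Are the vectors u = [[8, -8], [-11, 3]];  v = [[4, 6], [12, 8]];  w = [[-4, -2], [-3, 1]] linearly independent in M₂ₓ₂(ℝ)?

Write each element as a coordinate vector in ℝ⁴ using {E₁₁, E₁₂, E₂₁, E₂₂}.
Row-reduce the matrix whose columns are u, v, w.
The reduction yields 3 nonzero rows, so the rank is 3.
Since rank = 3 (the number of vectors), the set is linearly independent.

linearly independent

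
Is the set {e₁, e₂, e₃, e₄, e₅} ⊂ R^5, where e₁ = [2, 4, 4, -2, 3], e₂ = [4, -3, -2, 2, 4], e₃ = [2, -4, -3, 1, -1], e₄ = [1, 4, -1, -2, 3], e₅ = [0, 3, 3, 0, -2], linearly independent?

linearly independent

The matrix [e₁|e₂|e₃|e₄|e₅] has determinant -789.
A nonzero determinant means the columns are linearly independent.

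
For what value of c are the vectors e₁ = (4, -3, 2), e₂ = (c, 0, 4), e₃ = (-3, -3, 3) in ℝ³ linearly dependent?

The set is linearly dependent precisely when det[e₁; e₂; e₃] = 0.
Cofactor expansion gives det = 3*c + 84.
This vanishes exactly when c = -28.

c = -28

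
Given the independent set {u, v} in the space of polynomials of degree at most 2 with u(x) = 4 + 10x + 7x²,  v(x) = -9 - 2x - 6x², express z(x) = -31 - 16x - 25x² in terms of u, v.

Identify each element with its coordinate vector in ℝ³ via {1, x, x²}.
Write z = α₁u + α₂v and equate components.
Row-reducing the augmented matrix gives the unique coefficients (α₁, α₂) = (-1, 3).

z = -u + 3v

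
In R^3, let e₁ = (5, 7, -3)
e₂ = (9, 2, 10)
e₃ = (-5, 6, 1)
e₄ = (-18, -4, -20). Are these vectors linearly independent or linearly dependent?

linearly dependent

There are 4 vectors in a 3-dimensional space, so they cannot be linearly independent.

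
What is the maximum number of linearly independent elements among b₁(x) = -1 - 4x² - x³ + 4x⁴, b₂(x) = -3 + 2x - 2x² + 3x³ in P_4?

Represent each element by its coordinate vector in ℝ⁵.
Apply Gaussian elimination to the matrix whose rows are b₁, b₂.
Exactly 2 pivots survive; hence the rank is 2.

2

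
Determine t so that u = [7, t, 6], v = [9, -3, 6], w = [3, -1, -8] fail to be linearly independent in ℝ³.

t = -7/3

Dependence holds iff the 3×3 matrix [u v w] is singular.
Expanding, det = 90*t + 210.
This vanishes exactly when t = -7/3.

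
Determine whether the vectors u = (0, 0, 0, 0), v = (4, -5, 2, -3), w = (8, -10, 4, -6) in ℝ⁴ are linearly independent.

One of the vectors is the zero vector, so the set is linearly dependent.

linearly dependent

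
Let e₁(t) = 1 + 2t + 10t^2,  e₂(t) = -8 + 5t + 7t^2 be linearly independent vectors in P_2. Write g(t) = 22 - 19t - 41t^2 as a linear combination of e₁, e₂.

Work in coordinates with respect to the standard basis {1, t, t^2}.
Set up the augmented matrix [e₁ | e₂ | g] and row-reduce.
The system has the unique solution (α₁, α₂) = (-2, -3).

g = -2e₁ - 3e₂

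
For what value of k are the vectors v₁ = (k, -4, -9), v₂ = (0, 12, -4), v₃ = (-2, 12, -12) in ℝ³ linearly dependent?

k = -31/12

Dependence holds iff the 3×3 matrix [v₁ v₂ v₃] is singular.
Cofactor expansion gives det = -96*k - 248.
Setting this to zero gives k = -31/12.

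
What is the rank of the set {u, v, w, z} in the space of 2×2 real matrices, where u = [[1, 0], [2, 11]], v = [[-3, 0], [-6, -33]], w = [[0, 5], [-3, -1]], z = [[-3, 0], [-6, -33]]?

Pass to coordinate vectors with respect to the basis {E₁₁, E₁₂, E₂₁, E₂₂}.
Row-reduce the 4×4 matrix with these as rows.
Reduction leaves 2 leading entries, giving rank 2.

2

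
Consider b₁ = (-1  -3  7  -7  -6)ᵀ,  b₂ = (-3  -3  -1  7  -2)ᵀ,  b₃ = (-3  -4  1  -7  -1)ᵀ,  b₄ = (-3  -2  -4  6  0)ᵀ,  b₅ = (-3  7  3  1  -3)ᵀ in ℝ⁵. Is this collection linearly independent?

The matrix [b₁|b₂|b₃|b₄|b₅] has determinant -3566.
A nonzero determinant means the columns are linearly independent.

linearly independent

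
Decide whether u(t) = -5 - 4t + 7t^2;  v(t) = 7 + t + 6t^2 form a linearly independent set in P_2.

linearly independent

Take coordinates with respect to the standard basis {1, t, t^2}.
Row-reduce the matrix whose columns are u, v.
The reduction yields 2 nonzero rows, so the rank is 2.
Since rank = 2 (the number of vectors), the set is linearly independent.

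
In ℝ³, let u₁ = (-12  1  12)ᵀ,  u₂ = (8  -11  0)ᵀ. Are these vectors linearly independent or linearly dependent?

Row-reduce the matrix whose columns are u₁, u₂.
The reduction yields 2 nonzero rows, so the rank is 2.
Since rank = 2 (the number of vectors), the set is linearly independent.

linearly independent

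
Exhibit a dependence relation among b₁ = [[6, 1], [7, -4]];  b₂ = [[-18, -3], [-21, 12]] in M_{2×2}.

Pass to coordinate vectors relative to the basis {E₁₁, E₁₂, E₂₁, E₂₂}.
Set up α₁b₁ + α₂b₂ = 0 and solve the homogeneous system.
A generator of the null space is (3, 1).

3b₁ + b₂ = 0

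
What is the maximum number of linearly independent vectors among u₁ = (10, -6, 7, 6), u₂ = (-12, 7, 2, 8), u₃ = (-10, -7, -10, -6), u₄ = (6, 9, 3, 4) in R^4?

Apply Gaussian elimination to the matrix whose rows are u₁, u₂, u₃, u₄.
Exactly 4 pivots survive; hence the rank is 4.

4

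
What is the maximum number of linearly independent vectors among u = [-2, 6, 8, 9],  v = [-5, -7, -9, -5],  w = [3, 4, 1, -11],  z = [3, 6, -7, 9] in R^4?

4

Apply Gaussian elimination to the matrix whose rows are u, v, w, z.
The echelon form has 4 nonzero rows, so the rank is 4.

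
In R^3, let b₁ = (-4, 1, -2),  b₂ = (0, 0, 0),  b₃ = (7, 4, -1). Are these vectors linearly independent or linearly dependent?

One of the vectors is the zero vector, so the set is linearly dependent.

linearly dependent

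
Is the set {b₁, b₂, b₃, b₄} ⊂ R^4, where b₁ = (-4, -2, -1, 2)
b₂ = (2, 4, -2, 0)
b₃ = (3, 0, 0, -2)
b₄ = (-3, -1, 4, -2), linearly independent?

linearly independent

Row-reduce the matrix whose columns are b₁, b₂, b₃, b₄.
The reduction yields 4 nonzero rows, so the rank is 4.
Since rank = 4 (the number of vectors), the set is linearly independent.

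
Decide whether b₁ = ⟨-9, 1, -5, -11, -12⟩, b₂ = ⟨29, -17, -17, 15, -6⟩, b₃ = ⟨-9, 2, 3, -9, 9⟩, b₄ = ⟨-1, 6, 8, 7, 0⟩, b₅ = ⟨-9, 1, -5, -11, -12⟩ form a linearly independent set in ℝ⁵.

linearly dependent

Two of the vectors are equal, giving an immediate dependence.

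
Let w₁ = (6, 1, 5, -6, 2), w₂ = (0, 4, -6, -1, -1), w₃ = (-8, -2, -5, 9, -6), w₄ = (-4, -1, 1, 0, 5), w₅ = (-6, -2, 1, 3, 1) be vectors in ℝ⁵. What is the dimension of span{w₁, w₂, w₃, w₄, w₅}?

dim = 4

Form the matrix with w₁, w₂, w₃, w₄, w₅ as columns and reduce.
There are 4 pivot columns, so rank = 4.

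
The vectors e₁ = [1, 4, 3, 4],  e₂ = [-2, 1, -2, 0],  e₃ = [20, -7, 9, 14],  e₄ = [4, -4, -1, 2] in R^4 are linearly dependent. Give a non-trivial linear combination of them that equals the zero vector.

2e₁ - 3e₂ - e₃ + 3e₄ = 0

Set up α₁e₁ + … + α₄e₄ = 0 and solve the homogeneous system.
A generator of the null space is (2, -3, -1, 3).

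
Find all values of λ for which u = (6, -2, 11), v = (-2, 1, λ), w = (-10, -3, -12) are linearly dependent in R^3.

λ = -4

The vectors are dependent exactly when the determinant of the matrix with rows u, v, w vanishes.
Cofactor expansion gives det = 38*λ + 152.
Solving 38*λ + 152 = 0 yields λ = -4.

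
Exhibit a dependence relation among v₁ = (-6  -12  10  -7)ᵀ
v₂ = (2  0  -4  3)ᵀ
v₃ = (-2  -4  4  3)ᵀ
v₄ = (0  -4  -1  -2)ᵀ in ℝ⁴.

v₁ + 2v₂ - v₃ - 2v₄ = 0

Set up α₁v₁ + … + α₄v₄ = 0 and solve the homogeneous system.
The free variable yields coefficients (1, 2, -1, -2) (any nonzero multiple also works).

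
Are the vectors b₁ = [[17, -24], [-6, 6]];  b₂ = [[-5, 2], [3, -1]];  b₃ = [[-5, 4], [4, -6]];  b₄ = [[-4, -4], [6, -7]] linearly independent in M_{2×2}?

Write each element as a coordinate vector in ℝ⁴ using {E₁₁, E₁₂, E₂₁, E₂₂}.
The matrix [b₁|b₂|b₃|b₄] has determinant 0.
A zero determinant means the columns are linearly dependent.

linearly dependent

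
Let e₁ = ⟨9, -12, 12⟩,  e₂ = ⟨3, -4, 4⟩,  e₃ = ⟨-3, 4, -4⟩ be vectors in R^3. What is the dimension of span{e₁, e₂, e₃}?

Form the matrix with e₁, e₂, e₃ as columns and reduce.
Exactly 1 pivot survives; hence the rank is 1.

1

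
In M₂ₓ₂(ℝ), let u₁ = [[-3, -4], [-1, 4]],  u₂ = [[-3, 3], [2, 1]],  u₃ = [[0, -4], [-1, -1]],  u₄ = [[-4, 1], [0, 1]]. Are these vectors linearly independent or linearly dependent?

linearly independent

Write each element as a coordinate vector in ℝ⁴ using {E₁₁, E₁₂, E₂₁, E₂₂}.
Form the 4×4 matrix with these as columns; its determinant is 103.
A nonzero determinant means the columns are linearly independent.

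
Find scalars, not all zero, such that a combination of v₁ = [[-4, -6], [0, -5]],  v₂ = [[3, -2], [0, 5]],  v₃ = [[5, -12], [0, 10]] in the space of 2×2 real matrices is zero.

Take coordinates with respect to {E₁₁, E₁₂, E₂₁, E₂₂}.
Solve the homogeneous system with v₁, v₂, v₃ as columns by row-reducing the coefficient matrix.
The free variable yields coefficients (1, 3, -1) (any nonzero multiple also works).

v₁ + 3v₂ - v₃ = 0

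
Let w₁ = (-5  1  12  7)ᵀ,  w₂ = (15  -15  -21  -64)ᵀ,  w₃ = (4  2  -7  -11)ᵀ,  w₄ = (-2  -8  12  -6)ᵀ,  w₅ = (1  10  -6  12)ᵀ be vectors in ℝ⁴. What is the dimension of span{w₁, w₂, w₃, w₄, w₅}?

dim = 4

Form the matrix with w₁, w₂, w₃, w₄, w₅ as columns and reduce.
Reduction leaves 4 leading entries, giving rank 4.
(With 5 elements in a 4-dimensional space the rank is at most 4.)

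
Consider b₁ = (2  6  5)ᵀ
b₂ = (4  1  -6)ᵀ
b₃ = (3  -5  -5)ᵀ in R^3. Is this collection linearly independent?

Form the 3×3 matrix with these as columns; its determinant is -173.
A nonzero determinant means the columns are linearly independent.

linearly independent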